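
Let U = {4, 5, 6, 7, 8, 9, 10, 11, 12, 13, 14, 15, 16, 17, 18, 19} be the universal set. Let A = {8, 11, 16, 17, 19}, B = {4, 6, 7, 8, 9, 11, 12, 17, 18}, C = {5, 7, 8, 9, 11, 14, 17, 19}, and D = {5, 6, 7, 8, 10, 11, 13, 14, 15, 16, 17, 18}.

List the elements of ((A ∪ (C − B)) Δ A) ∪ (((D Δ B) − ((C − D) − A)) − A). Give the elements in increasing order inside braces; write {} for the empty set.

{4, 5, 10, 12, 13, 14, 15}

C − B = {5, 14, 19}
A ∪ (C − B) = {5, 8, 11, 14, 16, 17, 19}
(A ∪ (C − B)) Δ A = {5, 14}
D Δ B = {4, 5, 9, 10, 12, 13, 14, 15, 16}
C − D = {9, 19}
(C − D) − A = {9}
(D Δ B) − ((C − D) − A) = {4, 5, 10, 12, 13, 14, 15, 16}
((D Δ B) − ((C − D) − A)) − A = {4, 5, 10, 12, 13, 14, 15}
((A ∪ (C − B)) Δ A) ∪ (((D Δ B) − ((C − D) − A)) − A) = {4, 5, 10, 12, 13, 14, 15}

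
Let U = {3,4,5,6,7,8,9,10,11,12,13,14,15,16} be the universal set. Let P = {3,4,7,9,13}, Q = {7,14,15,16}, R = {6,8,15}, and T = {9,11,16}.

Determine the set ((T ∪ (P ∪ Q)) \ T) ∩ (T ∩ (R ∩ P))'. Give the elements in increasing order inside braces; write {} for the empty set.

{3,4,7,13,14,15}

P ∪ Q = {3,4,7,9,13,14,15,16}
T ∪ (P ∪ Q) = {3,4,7,9,11,13,14,15,16}
(T ∪ (P ∪ Q)) \ T = {3,4,7,13,14,15}
R ∩ P = {}
T ∩ (R ∩ P) = {}
(T ∩ (R ∩ P))' = {3,4,5,6,7,8,9,10,11,12,13,14,15,16}
((T ∪ (P ∪ Q)) \ T) ∩ (T ∩ (R ∩ P))' = {3,4,7,13,14,15}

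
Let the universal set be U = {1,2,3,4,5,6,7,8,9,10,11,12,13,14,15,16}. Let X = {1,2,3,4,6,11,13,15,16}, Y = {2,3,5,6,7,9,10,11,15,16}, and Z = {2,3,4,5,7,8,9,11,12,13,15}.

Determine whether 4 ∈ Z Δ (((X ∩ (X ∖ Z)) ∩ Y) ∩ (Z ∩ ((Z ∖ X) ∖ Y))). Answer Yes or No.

4 ∈ X and 4 ∈ Z, so 4 ∉ X ∖ Z
4 ∈ X and 4 ∉ (X ∖ Z), so 4 ∉ X ∩ (X ∖ Z)
4 ∉ (X ∩ (X ∖ Z)) and 4 ∉ Y, so 4 ∉ (X ∩ (X ∖ Z)) ∩ Y
4 ∈ Z and 4 ∈ X, so 4 ∉ Z ∖ X
4 ∉ (Z ∖ X) and 4 ∉ Y, so 4 ∉ (Z ∖ X) ∖ Y
4 ∈ Z and 4 ∉ ((Z ∖ X) ∖ Y), so 4 ∉ Z ∩ ((Z ∖ X) ∖ Y)
4 ∉ ((X ∩ (X ∖ Z)) ∩ Y) and 4 ∉ (Z ∩ ((Z ∖ X) ∖ Y)), so 4 ∉ ((X ∩ (X ∖ Z)) ∩ Y) ∩ (Z ∩ ((Z ∖ X) ∖ Y))
4 ∈ Z and 4 ∉ (((X ∩ (X ∖ Z)) ∩ Y) ∩ (Z ∩ ((Z ∖ X) ∖ Y))), so 4 ∈ Z Δ (((X ∩ (X ∖ Z)) ∩ Y) ∩ (Z ∩ ((Z ∖ X) ∖ Y)))

Yes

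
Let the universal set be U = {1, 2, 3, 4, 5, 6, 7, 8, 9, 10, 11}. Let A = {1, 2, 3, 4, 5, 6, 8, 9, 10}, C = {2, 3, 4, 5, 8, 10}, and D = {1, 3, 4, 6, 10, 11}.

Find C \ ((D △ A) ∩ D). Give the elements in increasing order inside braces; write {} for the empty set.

D △ A = {2, 5, 8, 9, 11}
(D △ A) ∩ D = {11}
C \ ((D △ A) ∩ D) = {2, 3, 4, 5, 8, 10}

{2, 3, 4, 5, 8, 10}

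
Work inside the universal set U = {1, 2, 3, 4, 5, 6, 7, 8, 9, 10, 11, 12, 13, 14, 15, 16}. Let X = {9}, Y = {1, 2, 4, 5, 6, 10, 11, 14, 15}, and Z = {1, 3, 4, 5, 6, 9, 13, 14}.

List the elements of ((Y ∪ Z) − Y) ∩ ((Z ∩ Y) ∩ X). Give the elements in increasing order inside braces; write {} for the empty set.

{}

Y ∪ Z = {1, 2, 3, 4, 5, 6, 9, 10, 11, 13, 14, 15}
(Y ∪ Z) − Y = {3, 9, 13}
Z ∩ Y = {1, 4, 5, 6, 14}
(Z ∩ Y) ∩ X = {}
((Y ∪ Z) − Y) ∩ ((Z ∩ Y) ∩ X) = {}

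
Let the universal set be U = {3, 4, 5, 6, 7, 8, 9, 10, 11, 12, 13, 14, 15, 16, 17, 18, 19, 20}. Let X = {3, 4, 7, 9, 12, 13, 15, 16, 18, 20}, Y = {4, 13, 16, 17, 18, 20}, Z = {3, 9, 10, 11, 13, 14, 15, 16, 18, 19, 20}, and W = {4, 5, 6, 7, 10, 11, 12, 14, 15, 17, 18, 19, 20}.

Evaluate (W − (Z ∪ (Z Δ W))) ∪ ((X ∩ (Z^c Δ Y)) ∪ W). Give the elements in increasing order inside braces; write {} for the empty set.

{4, 5, 6, 7, 10, 11, 12, 13, 14, 15, 16, 17, 18, 19, 20}

Z Δ W = {3, 4, 5, 6, 7, 9, 12, 13, 16, 17}
Z ∪ (Z Δ W) = {3, 4, 5, 6, 7, 9, 10, 11, 12, 13, 14, 15, 16, 17, 18, 19, 20}
W − (Z ∪ (Z Δ W)) = {}
Z^c = {4, 5, 6, 7, 8, 12, 17}
Z^c Δ Y = {5, 6, 7, 8, 12, 13, 16, 18, 20}
X ∩ (Z^c Δ Y) = {7, 12, 13, 16, 18, 20}
(X ∩ (Z^c Δ Y)) ∪ W = {4, 5, 6, 7, 10, 11, 12, 13, 14, 15, 16, 17, 18, 19, 20}
(W − (Z ∪ (Z Δ W))) ∪ ((X ∩ (Z^c Δ Y)) ∪ W) = {4, 5, 6, 7, 10, 11, 12, 13, 14, 15, 16, 17, 18, 19, 20}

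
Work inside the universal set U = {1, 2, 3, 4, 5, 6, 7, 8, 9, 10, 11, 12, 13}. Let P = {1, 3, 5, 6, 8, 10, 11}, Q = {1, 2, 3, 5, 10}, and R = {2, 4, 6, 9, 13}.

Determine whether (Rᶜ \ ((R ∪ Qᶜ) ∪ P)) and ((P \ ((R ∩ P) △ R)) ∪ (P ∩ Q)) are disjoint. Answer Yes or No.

Yes

Rᶜ = {1, 3, 5, 7, 8, 10, 11, 12}
Qᶜ = {4, 6, 7, 8, 9, 11, 12, 13}
R ∪ Qᶜ = {2, 4, 6, 7, 8, 9, 11, 12, 13}
(R ∪ Qᶜ) ∪ P = {1, 2, 3, 4, 5, 6, 7, 8, 9, 10, 11, 12, 13}
Rᶜ \ ((R ∪ Qᶜ) ∪ P) = {}
R ∩ P = {6}
(R ∩ P) △ R = {2, 4, 9, 13}
P \ ((R ∩ P) △ R) = {1, 3, 5, 6, 8, 10, 11}
P ∩ Q = {1, 3, 5, 10}
(P \ ((R ∩ P) △ R)) ∪ (P ∩ Q) = {1, 3, 5, 6, 8, 10, 11}
{} and {1, 3, 5, 6, 8, 10, 11} share no elements.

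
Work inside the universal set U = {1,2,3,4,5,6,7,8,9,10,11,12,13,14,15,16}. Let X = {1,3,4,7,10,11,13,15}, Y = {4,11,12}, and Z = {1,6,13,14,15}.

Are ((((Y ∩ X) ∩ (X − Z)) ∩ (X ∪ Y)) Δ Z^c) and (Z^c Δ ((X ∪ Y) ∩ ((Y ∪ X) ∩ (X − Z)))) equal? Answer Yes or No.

No

Y ∩ X = {4,11}
X − Z = {3,4,7,10,11}
(Y ∩ X) ∩ (X − Z) = {4,11}
X ∪ Y = {1,3,4,7,10,11,12,13,15}
((Y ∩ X) ∩ (X − Z)) ∩ (X ∪ Y) = {4,11}
Z^c = {2,3,4,5,7,8,9,10,11,12,16}
(((Y ∩ X) ∩ (X − Z)) ∩ (X ∪ Y)) Δ Z^c = {2,3,5,7,8,9,10,12,16}
Y ∪ X = {1,3,4,7,10,11,12,13,15}
(Y ∪ X) ∩ (X − Z) = {3,4,7,10,11}
(X ∪ Y) ∩ ((Y ∪ X) ∩ (X − Z)) = {3,4,7,10,11}
Z^c Δ ((X ∪ Y) ∩ ((Y ∪ X) ∩ (X − Z))) = {2,5,8,9,12,16}
3 ∈ (((Y ∩ X) ∩ (X − Z)) ∩ (X ∪ Y)) Δ Z^c but 3 ∉ Z^c Δ ((X ∪ Y) ∩ ((Y ∪ X) ∩ (X − Z))), so they differ.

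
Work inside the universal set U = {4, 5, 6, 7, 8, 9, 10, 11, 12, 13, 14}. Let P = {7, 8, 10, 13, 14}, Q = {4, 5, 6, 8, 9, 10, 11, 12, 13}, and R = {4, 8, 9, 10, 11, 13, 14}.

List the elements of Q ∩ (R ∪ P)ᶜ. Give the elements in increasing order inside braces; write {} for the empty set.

{5, 6, 12}

R ∪ P = {4, 7, 8, 9, 10, 11, 13, 14}
(R ∪ P)ᶜ = {5, 6, 12}
Q ∩ (R ∪ P)ᶜ = {5, 6, 12}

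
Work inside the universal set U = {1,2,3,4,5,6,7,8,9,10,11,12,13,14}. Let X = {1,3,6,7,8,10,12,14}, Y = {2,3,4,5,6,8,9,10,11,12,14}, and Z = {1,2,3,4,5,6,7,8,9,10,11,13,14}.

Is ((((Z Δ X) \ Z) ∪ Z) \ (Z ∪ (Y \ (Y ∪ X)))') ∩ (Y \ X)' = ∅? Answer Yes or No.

No

Z Δ X = {2,4,5,9,11,12,13}
(Z Δ X) \ Z = {12}
((Z Δ X) \ Z) ∪ Z = {1,2,3,4,5,6,7,8,9,10,11,12,13,14}
Y ∪ X = {1,2,3,4,5,6,7,8,9,10,11,12,14}
Y \ (Y ∪ X) = {}
Z ∪ (Y \ (Y ∪ X)) = {1,2,3,4,5,6,7,8,9,10,11,13,14}
(Z ∪ (Y \ (Y ∪ X)))' = {12}
(((Z Δ X) \ Z) ∪ Z) \ (Z ∪ (Y \ (Y ∪ X)))' = {1,2,3,4,5,6,7,8,9,10,11,13,14}
Y \ X = {2,4,5,9,11}
(Y \ X)' = {1,3,6,7,8,10,12,13,14}
1 lies in both, so they are not disjoint.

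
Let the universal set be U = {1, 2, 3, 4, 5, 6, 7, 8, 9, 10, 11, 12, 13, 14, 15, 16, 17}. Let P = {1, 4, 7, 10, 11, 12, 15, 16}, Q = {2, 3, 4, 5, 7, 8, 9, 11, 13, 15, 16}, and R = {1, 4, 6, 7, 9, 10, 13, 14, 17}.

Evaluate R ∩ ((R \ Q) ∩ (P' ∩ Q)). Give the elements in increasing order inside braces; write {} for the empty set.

R \ Q = {1, 6, 10, 14, 17}
P' = {2, 3, 5, 6, 8, 9, 13, 14, 17}
P' ∩ Q = {2, 3, 5, 8, 9, 13}
(R \ Q) ∩ (P' ∩ Q) = {}
R ∩ ((R \ Q) ∩ (P' ∩ Q)) = {}

{}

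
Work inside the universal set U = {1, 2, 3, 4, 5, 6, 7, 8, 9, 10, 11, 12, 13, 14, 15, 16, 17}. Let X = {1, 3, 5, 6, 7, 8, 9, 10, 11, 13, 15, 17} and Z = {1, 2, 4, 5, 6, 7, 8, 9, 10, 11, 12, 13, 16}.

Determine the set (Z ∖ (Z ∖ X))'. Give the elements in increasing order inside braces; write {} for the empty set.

Z ∖ X = {2, 4, 12, 16}
Z ∖ (Z ∖ X) = {1, 5, 6, 7, 8, 9, 10, 11, 13}
(Z ∖ (Z ∖ X))' = {2, 3, 4, 12, 14, 15, 16, 17}

{2, 3, 4, 12, 14, 15, 16, 17}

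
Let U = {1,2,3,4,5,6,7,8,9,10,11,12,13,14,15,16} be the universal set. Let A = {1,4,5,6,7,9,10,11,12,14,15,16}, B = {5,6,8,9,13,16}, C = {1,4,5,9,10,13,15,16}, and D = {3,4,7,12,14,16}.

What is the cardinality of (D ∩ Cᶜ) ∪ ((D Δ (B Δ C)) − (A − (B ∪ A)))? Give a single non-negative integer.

10

Cᶜ = {2,3,6,7,8,11,12,14}
D ∩ Cᶜ = {3,7,12,14}
B Δ C = {1,4,6,8,10,15}
D Δ (B Δ C) = {1,3,6,7,8,10,12,14,15,16}
B ∪ A = {1,4,5,6,7,8,9,10,11,12,13,14,15,16}
A − (B ∪ A) = {}
(D Δ (B Δ C)) − (A − (B ∪ A)) = {1,3,6,7,8,10,12,14,15,16}
(D ∩ Cᶜ) ∪ ((D Δ (B Δ C)) − (A − (B ∪ A))) = {1,3,6,7,8,10,12,14,15,16}
|(D ∩ Cᶜ) ∪ ((D Δ (B Δ C)) − (A − (B ∪ A)))| = 10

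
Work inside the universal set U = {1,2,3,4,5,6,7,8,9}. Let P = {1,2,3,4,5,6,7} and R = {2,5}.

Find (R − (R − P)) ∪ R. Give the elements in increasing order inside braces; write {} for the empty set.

R − P = {}
R − (R − P) = {2,5}
(R − (R − P)) ∪ R = {2,5}

{2,5}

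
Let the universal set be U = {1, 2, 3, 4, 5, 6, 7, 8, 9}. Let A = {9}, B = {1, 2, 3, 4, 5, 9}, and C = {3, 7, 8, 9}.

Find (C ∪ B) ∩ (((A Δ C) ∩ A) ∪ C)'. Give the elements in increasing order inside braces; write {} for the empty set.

{1, 2, 4, 5}

C ∪ B = {1, 2, 3, 4, 5, 7, 8, 9}
A Δ C = {3, 7, 8}
(A Δ C) ∩ A = {}
((A Δ C) ∩ A) ∪ C = {3, 7, 8, 9}
(((A Δ C) ∩ A) ∪ C)' = {1, 2, 4, 5, 6}
(C ∪ B) ∩ (((A Δ C) ∩ A) ∪ C)' = {1, 2, 4, 5}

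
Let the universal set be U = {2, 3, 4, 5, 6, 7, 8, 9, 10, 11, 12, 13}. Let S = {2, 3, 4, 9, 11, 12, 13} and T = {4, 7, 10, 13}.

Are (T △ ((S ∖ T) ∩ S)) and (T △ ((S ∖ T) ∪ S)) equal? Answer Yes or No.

No

S ∖ T = {2, 3, 9, 11, 12}
(S ∖ T) ∩ S = {2, 3, 9, 11, 12}
T △ ((S ∖ T) ∩ S) = {2, 3, 4, 7, 9, 10, 11, 12, 13}
(S ∖ T) ∪ S = {2, 3, 4, 9, 11, 12, 13}
T △ ((S ∖ T) ∪ S) = {2, 3, 7, 9, 10, 11, 12}
4 ∈ T △ ((S ∖ T) ∩ S) but 4 ∉ T △ ((S ∖ T) ∪ S), so they differ.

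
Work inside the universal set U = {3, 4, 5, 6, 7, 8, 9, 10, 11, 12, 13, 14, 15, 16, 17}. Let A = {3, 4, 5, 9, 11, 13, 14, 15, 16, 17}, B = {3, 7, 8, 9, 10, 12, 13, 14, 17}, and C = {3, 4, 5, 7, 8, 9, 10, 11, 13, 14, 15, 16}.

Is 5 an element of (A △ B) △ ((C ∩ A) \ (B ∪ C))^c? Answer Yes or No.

5 ∈ A and 5 ∉ B, so 5 ∈ A △ B
5 ∈ C and 5 ∈ A, so 5 ∈ C ∩ A
5 ∉ B and 5 ∈ C, so 5 ∈ B ∪ C
5 ∈ (C ∩ A) and 5 ∈ (B ∪ C), so 5 ∉ (C ∩ A) \ (B ∪ C)
5 ∈ ((C ∩ A) \ (B ∪ C))^c since 5 ∉ ((C ∩ A) \ (B ∪ C))
5 ∈ (A △ B) and 5 ∈ ((C ∩ A) \ (B ∪ C))^c, so 5 ∉ (A △ B) △ ((C ∩ A) \ (B ∪ C))^c

No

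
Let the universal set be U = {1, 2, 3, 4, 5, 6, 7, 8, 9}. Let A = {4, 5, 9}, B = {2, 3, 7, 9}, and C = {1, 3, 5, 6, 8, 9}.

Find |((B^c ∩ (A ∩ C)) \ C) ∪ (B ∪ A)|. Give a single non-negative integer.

6

B^c = {1, 4, 5, 6, 8}
A ∩ C = {5, 9}
B^c ∩ (A ∩ C) = {5}
(B^c ∩ (A ∩ C)) \ C = {}
B ∪ A = {2, 3, 4, 5, 7, 9}
((B^c ∩ (A ∩ C)) \ C) ∪ (B ∪ A) = {2, 3, 4, 5, 7, 9}
|((B^c ∩ (A ∩ C)) \ C) ∪ (B ∪ A)| = 6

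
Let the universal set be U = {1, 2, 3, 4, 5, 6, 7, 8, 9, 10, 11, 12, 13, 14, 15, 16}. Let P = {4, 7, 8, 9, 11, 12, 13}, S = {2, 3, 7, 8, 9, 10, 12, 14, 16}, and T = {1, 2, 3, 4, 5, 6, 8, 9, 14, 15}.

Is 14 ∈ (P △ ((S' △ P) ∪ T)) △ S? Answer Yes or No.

No

14 ∈ S, so 14 ∉ S'
14 ∉ S' and 14 ∉ P, so 14 ∉ S' △ P
14 ∉ (S' △ P) and 14 ∈ T, so 14 ∈ (S' △ P) ∪ T
14 ∉ P and 14 ∈ ((S' △ P) ∪ T), so 14 ∈ P △ ((S' △ P) ∪ T)
14 ∈ (P △ ((S' △ P) ∪ T)) and 14 ∈ S, so 14 ∉ (P △ ((S' △ P) ∪ T)) △ S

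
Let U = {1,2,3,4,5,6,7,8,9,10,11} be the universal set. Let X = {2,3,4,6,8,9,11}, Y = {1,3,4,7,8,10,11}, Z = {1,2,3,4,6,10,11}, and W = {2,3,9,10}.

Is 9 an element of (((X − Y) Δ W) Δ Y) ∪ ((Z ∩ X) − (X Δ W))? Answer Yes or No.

No

9 ∈ X and 9 ∉ Y, so 9 ∈ X − Y
9 ∈ (X − Y) and 9 ∈ W, so 9 ∉ (X − Y) Δ W
9 ∉ ((X − Y) Δ W) and 9 ∉ Y, so 9 ∉ ((X − Y) Δ W) Δ Y
9 ∉ Z and 9 ∈ X, so 9 ∉ Z ∩ X
9 ∈ X and 9 ∈ W, so 9 ∉ X Δ W
9 ∉ (Z ∩ X) and 9 ∉ (X Δ W), so 9 ∉ (Z ∩ X) − (X Δ W)
9 ∉ (((X − Y) Δ W) Δ Y) and 9 ∉ ((Z ∩ X) − (X Δ W)), so 9 ∉ (((X − Y) Δ W) Δ Y) ∪ ((Z ∩ X) − (X Δ W))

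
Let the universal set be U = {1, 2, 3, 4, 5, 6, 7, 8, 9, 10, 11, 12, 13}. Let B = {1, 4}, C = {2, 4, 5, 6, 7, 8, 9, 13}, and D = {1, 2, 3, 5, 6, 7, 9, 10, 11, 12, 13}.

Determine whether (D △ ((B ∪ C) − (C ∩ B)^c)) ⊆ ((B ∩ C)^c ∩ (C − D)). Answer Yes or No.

B ∪ C = {1, 2, 4, 5, 6, 7, 8, 9, 13}
C ∩ B = {4}
(C ∩ B)^c = {1, 2, 3, 5, 6, 7, 8, 9, 10, 11, 12, 13}
(B ∪ C) − (C ∩ B)^c = {4}
D △ ((B ∪ C) − (C ∩ B)^c) = {1, 2, 3, 4, 5, 6, 7, 9, 10, 11, 12, 13}
B ∩ C = {4}
(B ∩ C)^c = {1, 2, 3, 5, 6, 7, 8, 9, 10, 11, 12, 13}
C − D = {4, 8}
(B ∩ C)^c ∩ (C − D) = {8}
1 ∈ D △ ((B ∪ C) − (C ∩ B)^c) but 1 ∉ (B ∩ C)^c ∩ (C − D), so the inclusion fails.

No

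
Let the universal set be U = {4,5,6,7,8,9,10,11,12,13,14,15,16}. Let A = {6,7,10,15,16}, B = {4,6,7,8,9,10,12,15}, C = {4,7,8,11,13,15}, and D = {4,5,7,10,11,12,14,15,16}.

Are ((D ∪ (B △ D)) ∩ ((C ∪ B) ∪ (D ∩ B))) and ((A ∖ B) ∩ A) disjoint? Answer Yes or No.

B △ D = {5,6,8,9,11,14,16}
D ∪ (B △ D) = {4,5,6,7,8,9,10,11,12,14,15,16}
C ∪ B = {4,6,7,8,9,10,11,12,13,15}
D ∩ B = {4,7,10,12,15}
(C ∪ B) ∪ (D ∩ B) = {4,6,7,8,9,10,11,12,13,15}
(D ∪ (B △ D)) ∩ ((C ∪ B) ∪ (D ∩ B)) = {4,6,7,8,9,10,11,12,15}
A ∖ B = {16}
(A ∖ B) ∩ A = {16}
{4,6,7,8,9,10,11,12,15} and {16} share no elements.

Yes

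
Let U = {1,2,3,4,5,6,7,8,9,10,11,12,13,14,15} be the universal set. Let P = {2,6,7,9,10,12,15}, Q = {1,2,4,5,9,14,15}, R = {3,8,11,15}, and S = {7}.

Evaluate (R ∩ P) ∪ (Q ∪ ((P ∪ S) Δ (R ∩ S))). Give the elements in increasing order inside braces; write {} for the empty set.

R ∩ P = {15}
P ∪ S = {2,6,7,9,10,12,15}
R ∩ S = {}
(P ∪ S) Δ (R ∩ S) = {2,6,7,9,10,12,15}
Q ∪ ((P ∪ S) Δ (R ∩ S)) = {1,2,4,5,6,7,9,10,12,14,15}
(R ∩ P) ∪ (Q ∪ ((P ∪ S) Δ (R ∩ S))) = {1,2,4,5,6,7,9,10,12,14,15}

{1,2,4,5,6,7,9,10,12,14,15}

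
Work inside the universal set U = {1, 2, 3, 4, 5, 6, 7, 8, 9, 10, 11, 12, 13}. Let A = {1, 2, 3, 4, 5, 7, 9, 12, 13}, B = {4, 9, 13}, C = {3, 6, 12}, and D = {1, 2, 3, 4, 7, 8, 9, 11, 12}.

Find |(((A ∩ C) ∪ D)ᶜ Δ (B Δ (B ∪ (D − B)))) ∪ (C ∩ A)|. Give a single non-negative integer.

A ∩ C = {3, 12}
(A ∩ C) ∪ D = {1, 2, 3, 4, 7, 8, 9, 11, 12}
((A ∩ C) ∪ D)ᶜ = {5, 6, 10, 13}
D − B = {1, 2, 3, 7, 8, 11, 12}
B ∪ (D − B) = {1, 2, 3, 4, 7, 8, 9, 11, 12, 13}
B Δ (B ∪ (D − B)) = {1, 2, 3, 7, 8, 11, 12}
((A ∩ C) ∪ D)ᶜ Δ (B Δ (B ∪ (D − B))) = {1, 2, 3, 5, 6, 7, 8, 10, 11, 12, 13}
C ∩ A = {3, 12}
(((A ∩ C) ∪ D)ᶜ Δ (B Δ (B ∪ (D − B)))) ∪ (C ∩ A) = {1, 2, 3, 5, 6, 7, 8, 10, 11, 12, 13}
|(((A ∩ C) ∪ D)ᶜ Δ (B Δ (B ∪ (D − B)))) ∪ (C ∩ A)| = 11

11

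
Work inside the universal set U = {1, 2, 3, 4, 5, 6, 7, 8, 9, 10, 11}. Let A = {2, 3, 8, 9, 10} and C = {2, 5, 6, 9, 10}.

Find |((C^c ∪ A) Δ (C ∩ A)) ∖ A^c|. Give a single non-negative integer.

2

C^c = {1, 3, 4, 7, 8, 11}
C^c ∪ A = {1, 2, 3, 4, 7, 8, 9, 10, 11}
C ∩ A = {2, 9, 10}
(C^c ∪ A) Δ (C ∩ A) = {1, 3, 4, 7, 8, 11}
A^c = {1, 4, 5, 6, 7, 11}
((C^c ∪ A) Δ (C ∩ A)) ∖ A^c = {3, 8}
|((C^c ∪ A) Δ (C ∩ A)) ∖ A^c| = 2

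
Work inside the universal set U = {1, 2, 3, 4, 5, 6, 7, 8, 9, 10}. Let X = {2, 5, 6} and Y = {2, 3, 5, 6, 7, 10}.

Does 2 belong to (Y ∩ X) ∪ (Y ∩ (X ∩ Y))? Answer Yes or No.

2 ∈ Y and 2 ∈ X, so 2 ∈ Y ∩ X
2 ∈ X and 2 ∈ Y, so 2 ∈ X ∩ Y
2 ∈ Y and 2 ∈ (X ∩ Y), so 2 ∈ Y ∩ (X ∩ Y)
2 ∈ (Y ∩ X) and 2 ∈ (Y ∩ (X ∩ Y)), so 2 ∈ (Y ∩ X) ∪ (Y ∩ (X ∩ Y))

Yes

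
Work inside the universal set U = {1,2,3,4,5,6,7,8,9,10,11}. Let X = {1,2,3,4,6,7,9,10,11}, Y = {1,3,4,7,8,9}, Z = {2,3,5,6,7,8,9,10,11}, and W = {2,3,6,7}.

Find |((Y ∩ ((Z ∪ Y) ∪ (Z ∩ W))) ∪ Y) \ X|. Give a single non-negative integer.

1

Z ∪ Y = {1,2,3,4,5,6,7,8,9,10,11}
Z ∩ W = {2,3,6,7}
(Z ∪ Y) ∪ (Z ∩ W) = {1,2,3,4,5,6,7,8,9,10,11}
Y ∩ ((Z ∪ Y) ∪ (Z ∩ W)) = {1,3,4,7,8,9}
(Y ∩ ((Z ∪ Y) ∪ (Z ∩ W))) ∪ Y = {1,3,4,7,8,9}
((Y ∩ ((Z ∪ Y) ∪ (Z ∩ W))) ∪ Y) \ X = {8}
|((Y ∩ ((Z ∪ Y) ∪ (Z ∩ W))) ∪ Y) \ X| = 1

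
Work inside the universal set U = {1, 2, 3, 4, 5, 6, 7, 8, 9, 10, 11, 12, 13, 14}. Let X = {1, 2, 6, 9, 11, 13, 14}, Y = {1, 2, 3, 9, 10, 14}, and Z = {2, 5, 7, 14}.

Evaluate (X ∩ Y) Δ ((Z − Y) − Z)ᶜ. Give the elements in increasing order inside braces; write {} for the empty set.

{3, 4, 5, 6, 7, 8, 10, 11, 12, 13}

X ∩ Y = {1, 2, 9, 14}
Z − Y = {5, 7}
(Z − Y) − Z = {}
((Z − Y) − Z)ᶜ = {1, 2, 3, 4, 5, 6, 7, 8, 9, 10, 11, 12, 13, 14}
(X ∩ Y) Δ ((Z − Y) − Z)ᶜ = {3, 4, 5, 6, 7, 8, 10, 11, 12, 13}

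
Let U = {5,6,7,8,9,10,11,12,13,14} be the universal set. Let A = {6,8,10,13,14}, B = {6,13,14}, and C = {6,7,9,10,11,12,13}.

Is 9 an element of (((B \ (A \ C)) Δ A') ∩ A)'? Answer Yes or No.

Yes

9 ∉ A and 9 ∈ C, so 9 ∉ A \ C
9 ∉ B and 9 ∉ (A \ C), so 9 ∉ B \ (A \ C)
9 ∉ A, so 9 ∈ A'
9 ∉ (B \ (A \ C)) and 9 ∈ A', so 9 ∈ (B \ (A \ C)) Δ A'
9 ∈ ((B \ (A \ C)) Δ A') and 9 ∉ A, so 9 ∉ ((B \ (A \ C)) Δ A') ∩ A
9 ∈ (((B \ (A \ C)) Δ A') ∩ A)' since 9 ∉ (((B \ (A \ C)) Δ A') ∩ A)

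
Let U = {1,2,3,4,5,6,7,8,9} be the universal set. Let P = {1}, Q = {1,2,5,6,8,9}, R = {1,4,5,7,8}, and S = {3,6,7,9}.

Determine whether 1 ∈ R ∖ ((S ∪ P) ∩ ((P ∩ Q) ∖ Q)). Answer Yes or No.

Yes

1 ∉ S and 1 ∈ P, so 1 ∈ S ∪ P
1 ∈ P and 1 ∈ Q, so 1 ∈ P ∩ Q
1 ∈ (P ∩ Q) and 1 ∈ Q, so 1 ∉ (P ∩ Q) ∖ Q
1 ∈ (S ∪ P) and 1 ∉ ((P ∩ Q) ∖ Q), so 1 ∉ (S ∪ P) ∩ ((P ∩ Q) ∖ Q)
1 ∈ R and 1 ∉ ((S ∪ P) ∩ ((P ∩ Q) ∖ Q)), so 1 ∈ R ∖ ((S ∪ P) ∩ ((P ∩ Q) ∖ Q))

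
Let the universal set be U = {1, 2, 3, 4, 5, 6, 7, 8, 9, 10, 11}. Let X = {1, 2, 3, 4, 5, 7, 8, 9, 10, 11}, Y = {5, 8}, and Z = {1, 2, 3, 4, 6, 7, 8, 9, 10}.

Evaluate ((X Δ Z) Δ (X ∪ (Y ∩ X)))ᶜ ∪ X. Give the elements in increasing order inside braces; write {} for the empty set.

{1, 2, 3, 4, 5, 7, 8, 9, 10, 11}

X Δ Z = {5, 6, 11}
Y ∩ X = {5, 8}
X ∪ (Y ∩ X) = {1, 2, 3, 4, 5, 7, 8, 9, 10, 11}
(X Δ Z) Δ (X ∪ (Y ∩ X)) = {1, 2, 3, 4, 6, 7, 8, 9, 10}
((X Δ Z) Δ (X ∪ (Y ∩ X)))ᶜ = {5, 11}
((X Δ Z) Δ (X ∪ (Y ∩ X)))ᶜ ∪ X = {1, 2, 3, 4, 5, 7, 8, 9, 10, 11}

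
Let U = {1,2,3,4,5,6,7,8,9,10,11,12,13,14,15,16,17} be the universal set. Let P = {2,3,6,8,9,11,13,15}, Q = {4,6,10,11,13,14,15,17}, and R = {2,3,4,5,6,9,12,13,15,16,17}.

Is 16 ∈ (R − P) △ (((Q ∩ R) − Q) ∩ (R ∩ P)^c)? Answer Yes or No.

16 ∈ R and 16 ∉ P, so 16 ∈ R − P
16 ∉ Q and 16 ∈ R, so 16 ∉ Q ∩ R
16 ∉ (Q ∩ R) and 16 ∉ Q, so 16 ∉ (Q ∩ R) − Q
16 ∈ R and 16 ∉ P, so 16 ∉ R ∩ P
16 ∈ (R ∩ P)^c since 16 ∉ (R ∩ P)
16 ∉ ((Q ∩ R) − Q) and 16 ∈ (R ∩ P)^c, so 16 ∉ ((Q ∩ R) − Q) ∩ (R ∩ P)^c
16 ∈ (R − P) and 16 ∉ (((Q ∩ R) − Q) ∩ (R ∩ P)^c), so 16 ∈ (R − P) △ (((Q ∩ R) − Q) ∩ (R ∩ P)^c)

Yes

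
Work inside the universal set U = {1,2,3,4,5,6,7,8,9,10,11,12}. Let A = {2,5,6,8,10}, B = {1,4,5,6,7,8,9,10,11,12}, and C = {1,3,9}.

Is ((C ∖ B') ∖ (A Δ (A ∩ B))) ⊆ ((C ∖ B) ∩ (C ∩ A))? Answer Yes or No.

B' = {2,3}
C ∖ B' = {1,9}
A ∩ B = {5,6,8,10}
A Δ (A ∩ B) = {2}
(C ∖ B') ∖ (A Δ (A ∩ B)) = {1,9}
C ∖ B = {3}
C ∩ A = {}
(C ∖ B) ∩ (C ∩ A) = {}
1 ∈ (C ∖ B') ∖ (A Δ (A ∩ B)) but 1 ∉ (C ∖ B) ∩ (C ∩ A), so the inclusion fails.

No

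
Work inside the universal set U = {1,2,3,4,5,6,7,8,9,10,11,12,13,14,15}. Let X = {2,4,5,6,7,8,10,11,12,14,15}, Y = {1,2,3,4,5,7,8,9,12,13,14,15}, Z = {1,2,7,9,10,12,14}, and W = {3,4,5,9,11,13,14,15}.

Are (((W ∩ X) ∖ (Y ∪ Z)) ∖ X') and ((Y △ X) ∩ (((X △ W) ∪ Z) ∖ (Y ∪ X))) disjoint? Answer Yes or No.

Yes

W ∩ X = {4,5,11,14,15}
Y ∪ Z = {1,2,3,4,5,7,8,9,10,12,13,14,15}
(W ∩ X) ∖ (Y ∪ Z) = {11}
X' = {1,3,9,13}
((W ∩ X) ∖ (Y ∪ Z)) ∖ X' = {11}
Y △ X = {1,3,6,9,10,11,13}
X △ W = {2,3,6,7,8,9,10,12,13}
(X △ W) ∪ Z = {1,2,3,6,7,8,9,10,12,13,14}
Y ∪ X = {1,2,3,4,5,6,7,8,9,10,11,12,13,14,15}
((X △ W) ∪ Z) ∖ (Y ∪ X) = {}
(Y △ X) ∩ (((X △ W) ∪ Z) ∖ (Y ∪ X)) = {}
{11} and {} share no elements.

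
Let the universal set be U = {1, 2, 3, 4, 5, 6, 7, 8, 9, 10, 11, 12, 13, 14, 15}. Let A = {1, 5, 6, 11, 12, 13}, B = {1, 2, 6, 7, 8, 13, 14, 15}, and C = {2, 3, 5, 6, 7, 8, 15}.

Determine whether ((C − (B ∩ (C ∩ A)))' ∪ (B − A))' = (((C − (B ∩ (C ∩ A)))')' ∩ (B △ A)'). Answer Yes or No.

C ∩ A = {5, 6}
B ∩ (C ∩ A) = {6}
C − (B ∩ (C ∩ A)) = {2, 3, 5, 7, 8, 15}
(C − (B ∩ (C ∩ A)))' = {1, 4, 6, 9, 10, 11, 12, 13, 14}
B − A = {2, 7, 8, 14, 15}
(C − (B ∩ (C ∩ A)))' ∪ (B − A) = {1, 2, 4, 6, 7, 8, 9, 10, 11, 12, 13, 14, 15}
((C − (B ∩ (C ∩ A)))' ∪ (B − A))' = {3, 5}
((C − (B ∩ (C ∩ A)))')' = {2, 3, 5, 7, 8, 15}
B △ A = {2, 5, 7, 8, 11, 12, 14, 15}
(B △ A)' = {1, 3, 4, 6, 9, 10, 13}
((C − (B ∩ (C ∩ A)))')' ∩ (B △ A)' = {3}
5 ∈ ((C − (B ∩ (C ∩ A)))' ∪ (B − A))' but 5 ∉ ((C − (B ∩ (C ∩ A)))')' ∩ (B △ A)', so they differ.

No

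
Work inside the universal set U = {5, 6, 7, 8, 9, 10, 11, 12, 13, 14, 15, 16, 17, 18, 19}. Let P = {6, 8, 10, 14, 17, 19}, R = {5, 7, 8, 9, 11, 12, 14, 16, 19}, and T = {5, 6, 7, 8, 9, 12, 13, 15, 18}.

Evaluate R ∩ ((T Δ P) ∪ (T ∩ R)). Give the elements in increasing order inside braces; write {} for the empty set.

{5, 7, 8, 9, 12, 14, 19}

T Δ P = {5, 7, 9, 10, 12, 13, 14, 15, 17, 18, 19}
T ∩ R = {5, 7, 8, 9, 12}
(T Δ P) ∪ (T ∩ R) = {5, 7, 8, 9, 10, 12, 13, 14, 15, 17, 18, 19}
R ∩ ((T Δ P) ∪ (T ∩ R)) = {5, 7, 8, 9, 12, 14, 19}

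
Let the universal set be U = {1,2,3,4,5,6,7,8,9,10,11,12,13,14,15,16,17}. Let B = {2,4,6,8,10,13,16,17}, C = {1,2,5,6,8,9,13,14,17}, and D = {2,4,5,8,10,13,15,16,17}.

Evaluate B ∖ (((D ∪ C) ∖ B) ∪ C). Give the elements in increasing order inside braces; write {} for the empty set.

D ∪ C = {1,2,4,5,6,8,9,10,13,14,15,16,17}
(D ∪ C) ∖ B = {1,5,9,14,15}
((D ∪ C) ∖ B) ∪ C = {1,2,5,6,8,9,13,14,15,17}
B ∖ (((D ∪ C) ∖ B) ∪ C) = {4,10,16}

{4,10,16}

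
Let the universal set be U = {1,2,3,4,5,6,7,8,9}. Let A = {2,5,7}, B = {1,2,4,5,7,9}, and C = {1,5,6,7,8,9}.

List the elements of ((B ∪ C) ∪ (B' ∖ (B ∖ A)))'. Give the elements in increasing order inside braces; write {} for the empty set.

B ∪ C = {1,2,4,5,6,7,8,9}
B' = {3,6,8}
B ∖ A = {1,4,9}
B' ∖ (B ∖ A) = {3,6,8}
(B ∪ C) ∪ (B' ∖ (B ∖ A)) = {1,2,3,4,5,6,7,8,9}
((B ∪ C) ∪ (B' ∖ (B ∖ A)))' = {}

{}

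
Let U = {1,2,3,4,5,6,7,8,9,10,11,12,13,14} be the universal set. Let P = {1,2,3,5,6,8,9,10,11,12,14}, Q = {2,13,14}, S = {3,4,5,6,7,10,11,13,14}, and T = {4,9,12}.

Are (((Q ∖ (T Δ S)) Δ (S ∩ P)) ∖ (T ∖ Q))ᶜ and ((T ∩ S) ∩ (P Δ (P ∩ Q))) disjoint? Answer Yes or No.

T Δ S = {3,5,6,7,9,10,11,12,13,14}
Q ∖ (T Δ S) = {2}
S ∩ P = {3,5,6,10,11,14}
(Q ∖ (T Δ S)) Δ (S ∩ P) = {2,3,5,6,10,11,14}
T ∖ Q = {4,9,12}
((Q ∖ (T Δ S)) Δ (S ∩ P)) ∖ (T ∖ Q) = {2,3,5,6,10,11,14}
(((Q ∖ (T Δ S)) Δ (S ∩ P)) ∖ (T ∖ Q))ᶜ = {1,4,7,8,9,12,13}
T ∩ S = {4}
P ∩ Q = {2,14}
P Δ (P ∩ Q) = {1,3,5,6,8,9,10,11,12}
(T ∩ S) ∩ (P Δ (P ∩ Q)) = {}
{1,4,7,8,9,12,13} and {} share no elements.

Yes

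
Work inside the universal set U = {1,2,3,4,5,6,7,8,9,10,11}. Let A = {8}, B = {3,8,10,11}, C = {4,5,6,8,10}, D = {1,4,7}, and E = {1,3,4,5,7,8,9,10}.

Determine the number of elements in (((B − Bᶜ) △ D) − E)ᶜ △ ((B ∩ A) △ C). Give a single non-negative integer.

6

Bᶜ = {1,2,4,5,6,7,9}
B − Bᶜ = {3,8,10,11}
(B − Bᶜ) △ D = {1,3,4,7,8,10,11}
((B − Bᶜ) △ D) − E = {11}
(((B − Bᶜ) △ D) − E)ᶜ = {1,2,3,4,5,6,7,8,9,10}
B ∩ A = {8}
(B ∩ A) △ C = {4,5,6,10}
(((B − Bᶜ) △ D) − E)ᶜ △ ((B ∩ A) △ C) = {1,2,3,7,8,9}
|(((B − Bᶜ) △ D) − E)ᶜ △ ((B ∩ A) △ C)| = 6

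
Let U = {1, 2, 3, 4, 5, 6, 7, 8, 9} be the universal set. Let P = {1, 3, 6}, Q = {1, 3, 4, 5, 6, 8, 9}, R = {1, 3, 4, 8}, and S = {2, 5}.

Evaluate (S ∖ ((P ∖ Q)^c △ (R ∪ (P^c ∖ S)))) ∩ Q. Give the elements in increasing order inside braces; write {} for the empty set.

P ∖ Q = {}
(P ∖ Q)^c = {1, 2, 3, 4, 5, 6, 7, 8, 9}
P^c = {2, 4, 5, 7, 8, 9}
P^c ∖ S = {4, 7, 8, 9}
R ∪ (P^c ∖ S) = {1, 3, 4, 7, 8, 9}
(P ∖ Q)^c △ (R ∪ (P^c ∖ S)) = {2, 5, 6}
S ∖ ((P ∖ Q)^c △ (R ∪ (P^c ∖ S))) = {}
(S ∖ ((P ∖ Q)^c △ (R ∪ (P^c ∖ S)))) ∩ Q = {}

{}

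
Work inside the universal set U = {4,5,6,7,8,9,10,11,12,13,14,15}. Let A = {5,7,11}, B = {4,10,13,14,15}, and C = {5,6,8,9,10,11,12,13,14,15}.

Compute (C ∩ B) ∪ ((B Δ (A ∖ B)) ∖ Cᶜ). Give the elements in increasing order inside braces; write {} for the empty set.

{5,10,11,13,14,15}

C ∩ B = {10,13,14,15}
A ∖ B = {5,7,11}
B Δ (A ∖ B) = {4,5,7,10,11,13,14,15}
Cᶜ = {4,7}
(B Δ (A ∖ B)) ∖ Cᶜ = {5,10,11,13,14,15}
(C ∩ B) ∪ ((B Δ (A ∖ B)) ∖ Cᶜ) = {5,10,11,13,14,15}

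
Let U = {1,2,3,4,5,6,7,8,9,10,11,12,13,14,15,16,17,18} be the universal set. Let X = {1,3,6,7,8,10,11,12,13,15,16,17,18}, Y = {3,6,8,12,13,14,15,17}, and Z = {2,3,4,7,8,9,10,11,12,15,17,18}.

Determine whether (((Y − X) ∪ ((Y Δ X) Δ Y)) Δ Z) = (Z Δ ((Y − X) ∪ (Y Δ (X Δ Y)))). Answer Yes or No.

Y − X = {14}
Y Δ X = {1,7,10,11,14,16,18}
(Y Δ X) Δ Y = {1,3,6,7,8,10,11,12,13,15,16,17,18}
(Y − X) ∪ ((Y Δ X) Δ Y) = {1,3,6,7,8,10,11,12,13,14,15,16,17,18}
((Y − X) ∪ ((Y Δ X) Δ Y)) Δ Z = {1,2,4,6,9,13,14,16}
X Δ Y = {1,7,10,11,14,16,18}
Y Δ (X Δ Y) = {1,3,6,7,8,10,11,12,13,15,16,17,18}
(Y − X) ∪ (Y Δ (X Δ Y)) = {1,3,6,7,8,10,11,12,13,14,15,16,17,18}
Z Δ ((Y − X) ∪ (Y Δ (X Δ Y))) = {1,2,4,6,9,13,14,16}
Both equal {1,2,4,6,9,13,14,16}, so ((Y − X) ∪ ((Y Δ X) Δ Y)) Δ Z = Z Δ ((Y − X) ∪ (Y Δ (X Δ Y))).

Yes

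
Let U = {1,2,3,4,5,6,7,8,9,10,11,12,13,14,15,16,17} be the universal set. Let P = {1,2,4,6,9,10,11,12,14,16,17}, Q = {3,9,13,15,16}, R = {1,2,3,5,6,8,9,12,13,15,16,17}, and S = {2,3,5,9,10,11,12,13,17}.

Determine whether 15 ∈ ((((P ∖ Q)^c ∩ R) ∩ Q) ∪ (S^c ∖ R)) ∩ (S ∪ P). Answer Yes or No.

No

15 ∉ P and 15 ∈ Q, so 15 ∉ P ∖ Q
15 ∈ (P ∖ Q)^c since 15 ∉ (P ∖ Q)
15 ∈ (P ∖ Q)^c and 15 ∈ R, so 15 ∈ (P ∖ Q)^c ∩ R
15 ∈ ((P ∖ Q)^c ∩ R) and 15 ∈ Q, so 15 ∈ ((P ∖ Q)^c ∩ R) ∩ Q
15 ∉ S, so 15 ∈ S^c
15 ∈ S^c and 15 ∈ R, so 15 ∉ S^c ∖ R
15 ∈ (((P ∖ Q)^c ∩ R) ∩ Q) and 15 ∉ (S^c ∖ R), so 15 ∈ (((P ∖ Q)^c ∩ R) ∩ Q) ∪ (S^c ∖ R)
15 ∉ S and 15 ∉ P, so 15 ∉ S ∪ P
15 ∈ ((((P ∖ Q)^c ∩ R) ∩ Q) ∪ (S^c ∖ R)) and 15 ∉ (S ∪ P), so 15 ∉ ((((P ∖ Q)^c ∩ R) ∩ Q) ∪ (S^c ∖ R)) ∩ (S ∪ P)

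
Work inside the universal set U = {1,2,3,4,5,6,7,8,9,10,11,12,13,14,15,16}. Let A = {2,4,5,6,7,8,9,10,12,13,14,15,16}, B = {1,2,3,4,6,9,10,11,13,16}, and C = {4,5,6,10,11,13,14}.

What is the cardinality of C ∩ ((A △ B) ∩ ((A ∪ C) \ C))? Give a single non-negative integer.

0

A △ B = {1,3,5,7,8,11,12,14,15}
A ∪ C = {2,4,5,6,7,8,9,10,11,12,13,14,15,16}
(A ∪ C) \ C = {2,7,8,9,12,15,16}
(A △ B) ∩ ((A ∪ C) \ C) = {7,8,12,15}
C ∩ ((A △ B) ∩ ((A ∪ C) \ C)) = {}
|C ∩ ((A △ B) ∩ ((A ∪ C) \ C))| = 0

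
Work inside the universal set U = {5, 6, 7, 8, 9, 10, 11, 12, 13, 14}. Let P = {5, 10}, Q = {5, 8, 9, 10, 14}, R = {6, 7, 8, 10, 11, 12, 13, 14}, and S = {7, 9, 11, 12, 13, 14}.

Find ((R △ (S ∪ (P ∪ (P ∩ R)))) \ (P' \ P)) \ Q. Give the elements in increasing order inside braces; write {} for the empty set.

P ∩ R = {10}
P ∪ (P ∩ R) = {5, 10}
S ∪ (P ∪ (P ∩ R)) = {5, 7, 9, 10, 11, 12, 13, 14}
R △ (S ∪ (P ∪ (P ∩ R))) = {5, 6, 8, 9}
P' = {6, 7, 8, 9, 11, 12, 13, 14}
P' \ P = {6, 7, 8, 9, 11, 12, 13, 14}
(R △ (S ∪ (P ∪ (P ∩ R)))) \ (P' \ P) = {5}
((R △ (S ∪ (P ∪ (P ∩ R)))) \ (P' \ P)) \ Q = {}

{}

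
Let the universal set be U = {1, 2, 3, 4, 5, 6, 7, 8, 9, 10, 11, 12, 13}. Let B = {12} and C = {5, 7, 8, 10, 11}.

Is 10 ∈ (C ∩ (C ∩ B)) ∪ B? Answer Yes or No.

No

10 ∈ C and 10 ∉ B, so 10 ∉ C ∩ B
10 ∈ C and 10 ∉ (C ∩ B), so 10 ∉ C ∩ (C ∩ B)
10 ∉ (C ∩ (C ∩ B)) and 10 ∉ B, so 10 ∉ (C ∩ (C ∩ B)) ∪ B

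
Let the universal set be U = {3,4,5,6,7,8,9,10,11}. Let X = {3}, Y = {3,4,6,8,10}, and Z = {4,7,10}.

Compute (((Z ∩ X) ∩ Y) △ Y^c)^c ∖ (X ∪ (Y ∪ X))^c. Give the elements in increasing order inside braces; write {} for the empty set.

Z ∩ X = {}
(Z ∩ X) ∩ Y = {}
Y^c = {5,7,9,11}
((Z ∩ X) ∩ Y) △ Y^c = {5,7,9,11}
(((Z ∩ X) ∩ Y) △ Y^c)^c = {3,4,6,8,10}
Y ∪ X = {3,4,6,8,10}
X ∪ (Y ∪ X) = {3,4,6,8,10}
(X ∪ (Y ∪ X))^c = {5,7,9,11}
(((Z ∩ X) ∩ Y) △ Y^c)^c ∖ (X ∪ (Y ∪ X))^c = {3,4,6,8,10}

{3,4,6,8,10}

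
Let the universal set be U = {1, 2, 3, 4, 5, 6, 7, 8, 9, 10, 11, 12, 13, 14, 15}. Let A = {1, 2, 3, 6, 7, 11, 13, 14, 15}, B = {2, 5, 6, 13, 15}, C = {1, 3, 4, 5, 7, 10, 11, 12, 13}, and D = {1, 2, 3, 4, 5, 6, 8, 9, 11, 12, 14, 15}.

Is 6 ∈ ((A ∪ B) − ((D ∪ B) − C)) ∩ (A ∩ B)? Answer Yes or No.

6 ∈ A and 6 ∈ B, so 6 ∈ A ∪ B
6 ∈ D and 6 ∈ B, so 6 ∈ D ∪ B
6 ∈ (D ∪ B) and 6 ∉ C, so 6 ∈ (D ∪ B) − C
6 ∈ (A ∪ B) and 6 ∈ ((D ∪ B) − C), so 6 ∉ (A ∪ B) − ((D ∪ B) − C)
6 ∈ A and 6 ∈ B, so 6 ∈ A ∩ B
6 ∉ ((A ∪ B) − ((D ∪ B) − C)) and 6 ∈ (A ∩ B), so 6 ∉ ((A ∪ B) − ((D ∪ B) − C)) ∩ (A ∩ B)

No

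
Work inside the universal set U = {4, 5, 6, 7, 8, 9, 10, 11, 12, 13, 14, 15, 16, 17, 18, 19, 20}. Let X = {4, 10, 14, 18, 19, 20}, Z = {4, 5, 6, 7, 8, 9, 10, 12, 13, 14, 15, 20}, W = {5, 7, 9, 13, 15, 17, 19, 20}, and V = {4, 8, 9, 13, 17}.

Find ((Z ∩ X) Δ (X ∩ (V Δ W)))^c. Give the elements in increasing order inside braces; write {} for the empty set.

Z ∩ X = {4, 10, 14, 20}
V Δ W = {4, 5, 7, 8, 15, 19, 20}
X ∩ (V Δ W) = {4, 19, 20}
(Z ∩ X) Δ (X ∩ (V Δ W)) = {10, 14, 19}
((Z ∩ X) Δ (X ∩ (V Δ W)))^c = {4, 5, 6, 7, 8, 9, 11, 12, 13, 15, 16, 17, 18, 20}

{4, 5, 6, 7, 8, 9, 11, 12, 13, 15, 16, 17, 18, 20}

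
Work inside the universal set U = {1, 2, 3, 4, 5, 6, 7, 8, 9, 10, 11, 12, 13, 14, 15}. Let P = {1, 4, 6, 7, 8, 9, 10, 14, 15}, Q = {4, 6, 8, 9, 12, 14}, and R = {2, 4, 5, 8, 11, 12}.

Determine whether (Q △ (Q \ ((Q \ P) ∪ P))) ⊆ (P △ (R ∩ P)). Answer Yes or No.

No

Q \ P = {12}
(Q \ P) ∪ P = {1, 4, 6, 7, 8, 9, 10, 12, 14, 15}
Q \ ((Q \ P) ∪ P) = {}
Q △ (Q \ ((Q \ P) ∪ P)) = {4, 6, 8, 9, 12, 14}
R ∩ P = {4, 8}
P △ (R ∩ P) = {1, 6, 7, 9, 10, 14, 15}
4 ∈ Q △ (Q \ ((Q \ P) ∪ P)) but 4 ∉ P △ (R ∩ P), so the inclusion fails.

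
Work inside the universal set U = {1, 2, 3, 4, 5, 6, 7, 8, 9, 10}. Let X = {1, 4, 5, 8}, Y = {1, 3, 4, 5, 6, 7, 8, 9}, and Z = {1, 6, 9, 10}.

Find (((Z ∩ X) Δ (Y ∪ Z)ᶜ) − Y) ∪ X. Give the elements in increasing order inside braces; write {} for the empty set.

Z ∩ X = {1}
Y ∪ Z = {1, 3, 4, 5, 6, 7, 8, 9, 10}
(Y ∪ Z)ᶜ = {2}
(Z ∩ X) Δ (Y ∪ Z)ᶜ = {1, 2}
((Z ∩ X) Δ (Y ∪ Z)ᶜ) − Y = {2}
(((Z ∩ X) Δ (Y ∪ Z)ᶜ) − Y) ∪ X = {1, 2, 4, 5, 8}

{1, 2, 4, 5, 8}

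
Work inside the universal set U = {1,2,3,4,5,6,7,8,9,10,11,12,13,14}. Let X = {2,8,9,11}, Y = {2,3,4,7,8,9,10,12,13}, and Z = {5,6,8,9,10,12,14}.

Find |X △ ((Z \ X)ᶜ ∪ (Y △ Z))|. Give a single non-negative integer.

8

Z \ X = {5,6,10,12,14}
(Z \ X)ᶜ = {1,2,3,4,7,8,9,11,13}
Y △ Z = {2,3,4,5,6,7,13,14}
(Z \ X)ᶜ ∪ (Y △ Z) = {1,2,3,4,5,6,7,8,9,11,13,14}
X △ ((Z \ X)ᶜ ∪ (Y △ Z)) = {1,3,4,5,6,7,13,14}
|X △ ((Z \ X)ᶜ ∪ (Y △ Z))| = 8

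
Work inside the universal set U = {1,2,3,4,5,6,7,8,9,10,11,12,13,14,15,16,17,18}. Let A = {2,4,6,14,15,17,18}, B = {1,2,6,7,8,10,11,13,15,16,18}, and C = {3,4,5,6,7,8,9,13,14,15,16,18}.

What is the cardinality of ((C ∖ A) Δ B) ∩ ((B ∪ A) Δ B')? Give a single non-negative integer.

10

C ∖ A = {3,5,7,8,9,13,16}
(C ∖ A) Δ B = {1,2,3,5,6,9,10,11,15,18}
B ∪ A = {1,2,4,6,7,8,10,11,13,14,15,16,17,18}
B' = {3,4,5,9,12,14,17}
(B ∪ A) Δ B' = {1,2,3,5,6,7,8,9,10,11,12,13,15,16,18}
((C ∖ A) Δ B) ∩ ((B ∪ A) Δ B') = {1,2,3,5,6,9,10,11,15,18}
|((C ∖ A) Δ B) ∩ ((B ∪ A) Δ B')| = 10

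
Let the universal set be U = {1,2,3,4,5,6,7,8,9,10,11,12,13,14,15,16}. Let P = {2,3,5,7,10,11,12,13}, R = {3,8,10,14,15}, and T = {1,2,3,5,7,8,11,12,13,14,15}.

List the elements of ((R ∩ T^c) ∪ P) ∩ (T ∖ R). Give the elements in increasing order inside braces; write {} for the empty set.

T^c = {4,6,9,10,16}
R ∩ T^c = {10}
(R ∩ T^c) ∪ P = {2,3,5,7,10,11,12,13}
T ∖ R = {1,2,5,7,11,12,13}
((R ∩ T^c) ∪ P) ∩ (T ∖ R) = {2,5,7,11,12,13}

{2,5,7,11,12,13}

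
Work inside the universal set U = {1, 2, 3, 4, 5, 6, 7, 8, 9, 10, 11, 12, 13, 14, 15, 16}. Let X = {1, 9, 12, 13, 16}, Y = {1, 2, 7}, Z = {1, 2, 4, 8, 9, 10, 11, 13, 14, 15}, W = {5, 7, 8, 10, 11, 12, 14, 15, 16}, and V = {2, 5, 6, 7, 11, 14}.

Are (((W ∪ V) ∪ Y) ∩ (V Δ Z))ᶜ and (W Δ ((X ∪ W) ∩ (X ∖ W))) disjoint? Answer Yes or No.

No

W ∪ V = {2, 5, 6, 7, 8, 10, 11, 12, 14, 15, 16}
(W ∪ V) ∪ Y = {1, 2, 5, 6, 7, 8, 10, 11, 12, 14, 15, 16}
V Δ Z = {1, 4, 5, 6, 7, 8, 9, 10, 13, 15}
((W ∪ V) ∪ Y) ∩ (V Δ Z) = {1, 5, 6, 7, 8, 10, 15}
(((W ∪ V) ∪ Y) ∩ (V Δ Z))ᶜ = {2, 3, 4, 9, 11, 12, 13, 14, 16}
X ∪ W = {1, 5, 7, 8, 9, 10, 11, 12, 13, 14, 15, 16}
X ∖ W = {1, 9, 13}
(X ∪ W) ∩ (X ∖ W) = {1, 9, 13}
W Δ ((X ∪ W) ∩ (X ∖ W)) = {1, 5, 7, 8, 9, 10, 11, 12, 13, 14, 15, 16}
9 lies in both, so they are not disjoint.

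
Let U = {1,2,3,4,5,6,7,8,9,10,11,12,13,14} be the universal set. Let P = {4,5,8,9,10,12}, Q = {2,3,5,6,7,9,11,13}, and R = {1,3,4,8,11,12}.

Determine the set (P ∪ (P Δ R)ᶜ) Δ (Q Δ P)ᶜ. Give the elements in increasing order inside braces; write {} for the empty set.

{1,2,4,6,7,8,10,12,13}

P Δ R = {1,3,5,9,10,11}
(P Δ R)ᶜ = {2,4,6,7,8,12,13,14}
P ∪ (P Δ R)ᶜ = {2,4,5,6,7,8,9,10,12,13,14}
Q Δ P = {2,3,4,6,7,8,10,11,12,13}
(Q Δ P)ᶜ = {1,5,9,14}
(P ∪ (P Δ R)ᶜ) Δ (Q Δ P)ᶜ = {1,2,4,6,7,8,10,12,13}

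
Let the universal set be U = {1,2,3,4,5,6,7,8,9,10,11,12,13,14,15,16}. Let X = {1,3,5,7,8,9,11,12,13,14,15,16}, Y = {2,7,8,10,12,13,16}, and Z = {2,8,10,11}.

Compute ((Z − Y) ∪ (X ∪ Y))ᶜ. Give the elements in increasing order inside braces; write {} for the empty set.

{4,6}

Z − Y = {11}
X ∪ Y = {1,2,3,5,7,8,9,10,11,12,13,14,15,16}
(Z − Y) ∪ (X ∪ Y) = {1,2,3,5,7,8,9,10,11,12,13,14,15,16}
((Z − Y) ∪ (X ∪ Y))ᶜ = {4,6}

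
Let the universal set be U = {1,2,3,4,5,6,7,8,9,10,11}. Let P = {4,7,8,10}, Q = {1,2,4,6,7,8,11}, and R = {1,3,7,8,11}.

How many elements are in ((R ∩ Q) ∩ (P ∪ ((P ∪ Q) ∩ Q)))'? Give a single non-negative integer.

R ∩ Q = {1,7,8,11}
P ∪ Q = {1,2,4,6,7,8,10,11}
(P ∪ Q) ∩ Q = {1,2,4,6,7,8,11}
P ∪ ((P ∪ Q) ∩ Q) = {1,2,4,6,7,8,10,11}
(R ∩ Q) ∩ (P ∪ ((P ∪ Q) ∩ Q)) = {1,7,8,11}
((R ∩ Q) ∩ (P ∪ ((P ∪ Q) ∩ Q)))' = {2,3,4,5,6,9,10}
|((R ∩ Q) ∩ (P ∪ ((P ∪ Q) ∩ Q)))'| = 7

7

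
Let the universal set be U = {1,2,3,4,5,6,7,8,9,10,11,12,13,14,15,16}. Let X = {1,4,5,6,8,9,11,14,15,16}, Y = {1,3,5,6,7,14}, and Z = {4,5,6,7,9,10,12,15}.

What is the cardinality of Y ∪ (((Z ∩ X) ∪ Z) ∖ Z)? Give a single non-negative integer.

Z ∩ X = {4,5,6,9,15}
(Z ∩ X) ∪ Z = {4,5,6,7,9,10,12,15}
((Z ∩ X) ∪ Z) ∖ Z = {}
Y ∪ (((Z ∩ X) ∪ Z) ∖ Z) = {1,3,5,6,7,14}
|Y ∪ (((Z ∩ X) ∪ Z) ∖ Z)| = 6

6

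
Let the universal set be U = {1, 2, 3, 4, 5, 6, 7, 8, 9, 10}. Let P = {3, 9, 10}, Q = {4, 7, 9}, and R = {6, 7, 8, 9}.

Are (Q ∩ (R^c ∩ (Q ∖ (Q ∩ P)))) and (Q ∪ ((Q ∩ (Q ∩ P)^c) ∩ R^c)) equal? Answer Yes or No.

No

R^c = {1, 2, 3, 4, 5, 10}
Q ∩ P = {9}
Q ∖ (Q ∩ P) = {4, 7}
R^c ∩ (Q ∖ (Q ∩ P)) = {4}
Q ∩ (R^c ∩ (Q ∖ (Q ∩ P))) = {4}
(Q ∩ P)^c = {1, 2, 3, 4, 5, 6, 7, 8, 10}
Q ∩ (Q ∩ P)^c = {4, 7}
(Q ∩ (Q ∩ P)^c) ∩ R^c = {4}
Q ∪ ((Q ∩ (Q ∩ P)^c) ∩ R^c) = {4, 7, 9}
7 ∈ Q ∪ ((Q ∩ (Q ∩ P)^c) ∩ R^c) but 7 ∉ Q ∩ (R^c ∩ (Q ∖ (Q ∩ P))), so they differ.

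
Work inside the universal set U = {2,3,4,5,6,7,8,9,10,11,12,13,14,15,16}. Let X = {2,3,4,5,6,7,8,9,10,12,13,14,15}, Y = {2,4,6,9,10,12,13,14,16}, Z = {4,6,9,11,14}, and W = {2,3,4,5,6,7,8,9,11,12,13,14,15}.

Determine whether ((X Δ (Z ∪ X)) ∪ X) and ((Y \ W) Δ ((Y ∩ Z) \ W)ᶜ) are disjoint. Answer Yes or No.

No

Z ∪ X = {2,3,4,5,6,7,8,9,10,11,12,13,14,15}
X Δ (Z ∪ X) = {11}
(X Δ (Z ∪ X)) ∪ X = {2,3,4,5,6,7,8,9,10,11,12,13,14,15}
Y \ W = {10,16}
Y ∩ Z = {4,6,9,14}
(Y ∩ Z) \ W = {}
((Y ∩ Z) \ W)ᶜ = {2,3,4,5,6,7,8,9,10,11,12,13,14,15,16}
(Y \ W) Δ ((Y ∩ Z) \ W)ᶜ = {2,3,4,5,6,7,8,9,11,12,13,14,15}
2 lies in both, so they are not disjoint.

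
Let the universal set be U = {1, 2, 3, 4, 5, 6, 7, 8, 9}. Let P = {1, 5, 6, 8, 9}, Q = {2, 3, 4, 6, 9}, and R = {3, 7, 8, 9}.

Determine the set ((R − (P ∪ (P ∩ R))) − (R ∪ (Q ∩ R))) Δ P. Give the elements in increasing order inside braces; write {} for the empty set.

{1, 5, 6, 8, 9}

P ∩ R = {8, 9}
P ∪ (P ∩ R) = {1, 5, 6, 8, 9}
R − (P ∪ (P ∩ R)) = {3, 7}
Q ∩ R = {3, 9}
R ∪ (Q ∩ R) = {3, 7, 8, 9}
(R − (P ∪ (P ∩ R))) − (R ∪ (Q ∩ R)) = {}
((R − (P ∪ (P ∩ R))) − (R ∪ (Q ∩ R))) Δ P = {1, 5, 6, 8, 9}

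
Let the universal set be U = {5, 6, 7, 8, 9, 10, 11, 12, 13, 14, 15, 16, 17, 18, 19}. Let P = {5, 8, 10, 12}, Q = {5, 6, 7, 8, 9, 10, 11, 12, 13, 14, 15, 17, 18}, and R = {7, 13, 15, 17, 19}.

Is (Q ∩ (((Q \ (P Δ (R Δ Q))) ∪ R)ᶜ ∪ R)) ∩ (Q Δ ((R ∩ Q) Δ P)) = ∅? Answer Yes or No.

R Δ Q = {5, 6, 8, 9, 10, 11, 12, 14, 18, 19}
P Δ (R Δ Q) = {6, 9, 11, 14, 18, 19}
Q \ (P Δ (R Δ Q)) = {5, 7, 8, 10, 12, 13, 15, 17}
(Q \ (P Δ (R Δ Q))) ∪ R = {5, 7, 8, 10, 12, 13, 15, 17, 19}
((Q \ (P Δ (R Δ Q))) ∪ R)ᶜ = {6, 9, 11, 14, 16, 18}
((Q \ (P Δ (R Δ Q))) ∪ R)ᶜ ∪ R = {6, 7, 9, 11, 13, 14, 15, 16, 17, 18, 19}
Q ∩ (((Q \ (P Δ (R Δ Q))) ∪ R)ᶜ ∪ R) = {6, 7, 9, 11, 13, 14, 15, 17, 18}
R ∩ Q = {7, 13, 15, 17}
(R ∩ Q) Δ P = {5, 7, 8, 10, 12, 13, 15, 17}
Q Δ ((R ∩ Q) Δ P) = {6, 9, 11, 14, 18}
6 lies in both, so they are not disjoint.

No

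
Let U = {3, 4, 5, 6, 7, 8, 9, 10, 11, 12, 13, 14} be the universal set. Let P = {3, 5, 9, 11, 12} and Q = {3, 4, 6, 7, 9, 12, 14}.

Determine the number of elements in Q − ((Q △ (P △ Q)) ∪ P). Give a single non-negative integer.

4

P △ Q = {4, 5, 6, 7, 11, 14}
Q △ (P △ Q) = {3, 5, 9, 11, 12}
(Q △ (P △ Q)) ∪ P = {3, 5, 9, 11, 12}
Q − ((Q △ (P △ Q)) ∪ P) = {4, 6, 7, 14}
|Q − ((Q △ (P △ Q)) ∪ P)| = 4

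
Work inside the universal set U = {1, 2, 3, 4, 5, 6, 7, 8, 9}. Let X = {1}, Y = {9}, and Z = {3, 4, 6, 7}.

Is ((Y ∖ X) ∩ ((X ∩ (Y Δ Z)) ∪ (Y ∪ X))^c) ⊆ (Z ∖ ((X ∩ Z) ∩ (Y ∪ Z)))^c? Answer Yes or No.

Yes

Y ∖ X = {9}
Y Δ Z = {3, 4, 6, 7, 9}
X ∩ (Y Δ Z) = {}
Y ∪ X = {1, 9}
(X ∩ (Y Δ Z)) ∪ (Y ∪ X) = {1, 9}
((X ∩ (Y Δ Z)) ∪ (Y ∪ X))^c = {2, 3, 4, 5, 6, 7, 8}
(Y ∖ X) ∩ ((X ∩ (Y Δ Z)) ∪ (Y ∪ X))^c = {}
X ∩ Z = {}
Y ∪ Z = {3, 4, 6, 7, 9}
(X ∩ Z) ∩ (Y ∪ Z) = {}
Z ∖ ((X ∩ Z) ∩ (Y ∪ Z)) = {3, 4, 6, 7}
(Z ∖ ((X ∩ Z) ∩ (Y ∪ Z)))^c = {1, 2, 5, 8, 9}
Every element of {} is in {1, 2, 5, 8, 9}, so (Y ∖ X) ∩ ((X ∩ (Y Δ Z)) ∪ (Y ∪ X))^c ⊆ (Z ∖ ((X ∩ Z) ∩ (Y ∪ Z)))^c.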